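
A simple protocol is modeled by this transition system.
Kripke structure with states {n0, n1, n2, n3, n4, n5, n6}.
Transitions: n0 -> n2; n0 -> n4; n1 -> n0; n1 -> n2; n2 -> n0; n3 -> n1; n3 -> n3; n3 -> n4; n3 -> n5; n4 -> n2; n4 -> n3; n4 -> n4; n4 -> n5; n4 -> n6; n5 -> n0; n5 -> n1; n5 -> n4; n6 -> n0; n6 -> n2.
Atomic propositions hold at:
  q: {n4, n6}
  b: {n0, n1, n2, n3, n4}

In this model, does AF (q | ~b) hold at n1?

Sat(~b) = {n5, n6}
Sat(q | ~b) = {n4, n5, n6}
AF (q | ~b): least fixpoint, start Z0 = {n4, n5, n6}, add states with every successor in Z. Already a fixed point.
Sat(AF (q | ~b)) = {n4, n5, n6}
n1 ∉ Sat(AF (q | ~b)) = {n4, n5, n6}, so the formula does not hold at n1.

No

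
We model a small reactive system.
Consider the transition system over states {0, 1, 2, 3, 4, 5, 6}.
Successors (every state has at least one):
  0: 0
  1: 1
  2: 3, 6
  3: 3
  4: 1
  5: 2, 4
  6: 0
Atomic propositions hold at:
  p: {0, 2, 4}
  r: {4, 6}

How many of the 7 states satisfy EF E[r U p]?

5

E[r U p]: least fixpoint, start Z0 = Sat(p) = {0, 2, 4}, add states in Sat(r) with some successor in Z. Z1 = {0, 2, 4, 6}; fixed.
Sat(E[r U p]) = {0, 2, 4, 6}
EF E[r U p]: least fixpoint, start Z0 = {0, 2, 4, 6}, add states with some successor in Z. Z1 = {0, 2, 4, 5, 6}; fixed.
Sat(EF E[r U p]) = {0, 2, 4, 5, 6}
|Sat(EF E[r U p])| = |{0, 2, 4, 5, 6}| = 5.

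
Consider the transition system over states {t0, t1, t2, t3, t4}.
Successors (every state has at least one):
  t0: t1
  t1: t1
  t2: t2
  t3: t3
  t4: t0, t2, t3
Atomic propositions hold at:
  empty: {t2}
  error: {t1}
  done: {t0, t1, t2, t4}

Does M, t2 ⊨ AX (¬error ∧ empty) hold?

Sat(¬error) = {t0, t2, t3, t4}
Sat(¬error ∧ empty) = {t2}
Sat(AX (¬error ∧ empty)) = {s : every successor in {t2}} = {t2}
t2 ∈ Sat(AX (¬error ∧ empty)) = {t2}, so the formula holds at t2.

Yes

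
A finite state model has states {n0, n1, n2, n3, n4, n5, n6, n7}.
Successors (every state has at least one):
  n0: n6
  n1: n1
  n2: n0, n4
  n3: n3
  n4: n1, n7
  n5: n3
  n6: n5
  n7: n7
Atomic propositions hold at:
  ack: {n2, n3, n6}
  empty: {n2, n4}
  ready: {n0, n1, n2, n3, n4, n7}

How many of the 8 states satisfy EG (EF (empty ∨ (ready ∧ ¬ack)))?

Sat(¬ack) = {n0, n1, n4, n5, n7}
Sat(ready ∧ ¬ack) = {n0, n1, n4, n7}
Sat(empty ∨ (ready ∧ ¬ack)) = {n0, n1, n2, n4, n7}
EF (empty ∨ (ready ∧ ¬ack)): least fixpoint, start Z0 = {n0, n1, n2, n4, n7}, add states with some successor in Z. Already a fixed point.
Sat(EF (empty ∨ (ready ∧ ¬ack))) = {n0, n1, n2, n4, n7}
EG (EF (empty ∨ (ready ∧ ¬ack))): greatest fixpoint, start Z0 = {n0, n1, n2, n4, n7}, keep only states in Sat with some successor in Z. Z1 = {n1, n2, n4, n7}; fixed.
Sat(EG (EF (empty ∨ (ready ∧ ¬ack)))) = {n1, n2, n4, n7}
|Sat(EG (EF (empty ∨ (ready ∧ ¬ack))))| = |{n1, n2, n4, n7}| = 4.

4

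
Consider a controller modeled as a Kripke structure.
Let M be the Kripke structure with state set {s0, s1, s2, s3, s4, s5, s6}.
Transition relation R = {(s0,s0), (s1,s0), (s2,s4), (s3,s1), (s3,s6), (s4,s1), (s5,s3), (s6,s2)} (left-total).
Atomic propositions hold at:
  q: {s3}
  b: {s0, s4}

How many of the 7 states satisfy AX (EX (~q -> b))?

Sat(~q) = {s0, s1, s2, s4, s5, s6}
Sat(~q -> b) = {s0, s3, s4}
Sat(EX (~q -> b)) = {s : some successor in {s0, s3, s4}} = {s0, s1, s2, s5}
Sat(AX (EX (~q -> b))) = {s : every successor in {s0, s1, s2, s5}} = {s0, s1, s4, s6}
|Sat(AX (EX (~q -> b)))| = |{s0, s1, s4, s6}| = 4.

4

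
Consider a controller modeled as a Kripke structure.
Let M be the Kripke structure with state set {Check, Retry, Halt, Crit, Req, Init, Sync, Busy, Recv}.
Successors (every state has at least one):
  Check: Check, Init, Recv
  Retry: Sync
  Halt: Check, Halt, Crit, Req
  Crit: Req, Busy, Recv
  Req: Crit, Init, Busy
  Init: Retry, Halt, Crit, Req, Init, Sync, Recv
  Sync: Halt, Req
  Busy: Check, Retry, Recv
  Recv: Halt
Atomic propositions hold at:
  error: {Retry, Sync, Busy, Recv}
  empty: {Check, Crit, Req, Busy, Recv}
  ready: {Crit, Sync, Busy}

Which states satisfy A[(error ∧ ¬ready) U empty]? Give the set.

Sat(¬ready) = {Check, Retry, Halt, Req, Init, Recv}
Sat(error ∧ ¬ready) = {Retry, Recv}
A[(error ∧ ¬ready) U empty]: least fixpoint, start Z0 = Sat(empty) = {Check, Crit, Req, Busy, Recv}, add states in Sat(error ∧ ¬ready) with every successor in Z. Already a fixed point.
Sat(A[(error ∧ ¬ready) U empty]) = {Check, Crit, Req, Busy, Recv}

{Check, Crit, Req, Busy, Recv}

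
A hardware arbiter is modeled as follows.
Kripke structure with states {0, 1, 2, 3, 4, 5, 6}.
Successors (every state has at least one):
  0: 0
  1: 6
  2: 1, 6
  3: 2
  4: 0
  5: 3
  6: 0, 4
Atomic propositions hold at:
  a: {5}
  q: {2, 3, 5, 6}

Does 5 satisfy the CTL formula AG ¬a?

No

Sat(¬a) = {0, 1, 2, 3, 4, 6}
AG ¬a: greatest fixpoint, start Z0 = {0, 1, 2, 3, 4, 6}, keep only states in Sat with every successor in Z. Already a fixed point.
Sat(AG ¬a) = {0, 1, 2, 3, 4, 6}
5 ∉ Sat(AG ¬a) = {0, 1, 2, 3, 4, 6}, so the formula does not hold at 5.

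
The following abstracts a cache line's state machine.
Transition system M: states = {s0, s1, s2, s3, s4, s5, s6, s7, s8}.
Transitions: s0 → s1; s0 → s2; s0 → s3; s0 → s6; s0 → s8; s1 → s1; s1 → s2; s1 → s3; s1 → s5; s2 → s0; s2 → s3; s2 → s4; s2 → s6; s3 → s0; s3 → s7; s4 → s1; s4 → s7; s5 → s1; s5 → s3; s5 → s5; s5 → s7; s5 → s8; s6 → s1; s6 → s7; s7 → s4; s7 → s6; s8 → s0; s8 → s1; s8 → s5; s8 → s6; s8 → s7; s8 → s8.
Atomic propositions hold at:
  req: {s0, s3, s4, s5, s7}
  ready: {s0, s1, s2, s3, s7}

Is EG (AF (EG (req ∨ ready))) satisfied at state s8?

Sat(req ∨ ready) = {s0, s1, s2, s3, s4, s5, s7}
EG (req ∨ ready): greatest fixpoint, start Z0 = {s0, s1, s2, s3, s4, s5, s7}, keep only states in Sat with some successor in Z. Already a fixed point.
Sat(EG (req ∨ ready)) = {s0, s1, s2, s3, s4, s5, s7}
AF (EG (req ∨ ready)): least fixpoint, start Z0 = {s0, s1, s2, s3, s4, s5, s7}, add states with every successor in Z. Z1 = {s0, s1, s2, s3, s4, s5, s6, s7}; fixed.
Sat(AF (EG (req ∨ ready))) = {s0, s1, s2, s3, s4, s5, s6, s7}
EG (AF (EG (req ∨ ready))): greatest fixpoint, start Z0 = {s0, s1, s2, s3, s4, s5, s6, s7}, keep only states in Sat with some successor in Z. Already a fixed point.
Sat(EG (AF (EG (req ∨ ready)))) = {s0, s1, s2, s3, s4, s5, s6, s7}
s8 ∉ Sat(EG (AF (EG (req ∨ ready)))) = {s0, s1, s2, s3, s4, s5, s6, s7}, so the formula does not hold at s8.

No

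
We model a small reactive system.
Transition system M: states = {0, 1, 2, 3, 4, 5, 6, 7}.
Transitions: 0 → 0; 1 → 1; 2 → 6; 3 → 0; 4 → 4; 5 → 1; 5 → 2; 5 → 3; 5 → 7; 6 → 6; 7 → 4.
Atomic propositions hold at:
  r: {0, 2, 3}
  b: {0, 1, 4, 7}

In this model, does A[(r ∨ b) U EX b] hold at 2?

Sat(r ∨ b) = {0, 1, 2, 3, 4, 7}
Sat(EX b) = {s : some successor in {0, 1, 4, 7}} = {0, 1, 3, 4, 5, 7}
A[(r ∨ b) U EX b]: least fixpoint, start Z0 = Sat(EX b) = {0, 1, 3, 4, 5, 7}, add states in Sat(r ∨ b) with every successor in Z. Already a fixed point.
Sat(A[(r ∨ b) U EX b]) = {0, 1, 3, 4, 5, 7}
2 ∉ Sat(A[(r ∨ b) U EX b]) = {0, 1, 3, 4, 5, 7}, so the formula does not hold at 2.

No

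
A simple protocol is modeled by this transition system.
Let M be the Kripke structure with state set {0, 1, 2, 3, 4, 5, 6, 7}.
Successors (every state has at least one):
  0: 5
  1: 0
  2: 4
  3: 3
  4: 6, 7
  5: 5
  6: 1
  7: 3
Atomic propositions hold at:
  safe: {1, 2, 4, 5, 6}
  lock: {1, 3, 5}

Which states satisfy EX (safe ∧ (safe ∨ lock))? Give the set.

Sat(safe ∨ lock) = {1, 2, 3, 4, 5, 6}
Sat(safe ∧ (safe ∨ lock)) = {1, 2, 4, 5, 6}
Sat(EX (safe ∧ (safe ∨ lock))) = {s : some successor in {1, 2, 4, 5, 6}} = {0, 2, 4, 5, 6}

{0, 2, 4, 5, 6}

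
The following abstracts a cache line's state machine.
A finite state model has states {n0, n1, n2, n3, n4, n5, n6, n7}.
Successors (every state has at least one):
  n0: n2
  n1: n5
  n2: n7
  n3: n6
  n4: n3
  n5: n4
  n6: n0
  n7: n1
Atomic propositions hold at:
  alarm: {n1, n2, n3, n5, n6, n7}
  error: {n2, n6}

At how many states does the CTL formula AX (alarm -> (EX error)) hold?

3

Sat(EX error) = {s : some successor in {n2, n6}} = {n0, n3}
Sat(alarm -> (EX error)) = {n0, n3, n4}
Sat(AX (alarm -> (EX error))) = {s : every successor in {n0, n3, n4}} = {n4, n5, n6}
|Sat(AX (alarm -> (EX error)))| = |{n4, n5, n6}| = 3.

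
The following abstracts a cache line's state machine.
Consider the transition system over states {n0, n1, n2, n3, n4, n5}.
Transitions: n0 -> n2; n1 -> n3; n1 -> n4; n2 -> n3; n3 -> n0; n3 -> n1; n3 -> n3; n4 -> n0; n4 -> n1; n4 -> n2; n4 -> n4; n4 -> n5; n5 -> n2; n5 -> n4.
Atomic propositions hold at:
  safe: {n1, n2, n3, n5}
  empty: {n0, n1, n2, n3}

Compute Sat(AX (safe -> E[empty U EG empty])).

{n0, n1, n2, n3, n5}

EG empty: greatest fixpoint, start Z0 = {n0, n1, n2, n3}, keep only states in Sat with some successor in Z. Already a fixed point.
Sat(EG empty) = {n0, n1, n2, n3}
E[empty U EG empty]: least fixpoint, start Z0 = Sat(EG empty) = {n0, n1, n2, n3}, add states in Sat(empty) with some successor in Z. Already a fixed point.
Sat(E[empty U EG empty]) = {n0, n1, n2, n3}
Sat(safe -> E[empty U EG empty]) = {n0, n1, n2, n3, n4}
Sat(AX (safe -> E[empty U EG empty])) = {s : every successor in {n0, n1, n2, n3, n4}} = {n0, n1, n2, n3, n5}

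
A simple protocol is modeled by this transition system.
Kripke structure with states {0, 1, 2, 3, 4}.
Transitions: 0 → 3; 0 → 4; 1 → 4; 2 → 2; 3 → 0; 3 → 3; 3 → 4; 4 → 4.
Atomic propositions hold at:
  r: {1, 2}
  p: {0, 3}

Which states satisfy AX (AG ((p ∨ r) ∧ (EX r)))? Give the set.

Sat(p ∨ r) = {0, 1, 2, 3}
Sat(EX r) = {s : some successor in {1, 2}} = {2}
Sat((p ∨ r) ∧ (EX r)) = {2}
AG ((p ∨ r) ∧ (EX r)): greatest fixpoint, start Z0 = {2}, keep only states in Sat with every successor in Z. Already a fixed point.
Sat(AG ((p ∨ r) ∧ (EX r))) = {2}
Sat(AX (AG ((p ∨ r) ∧ (EX r)))) = {s : every successor in {2}} = {2}

{2}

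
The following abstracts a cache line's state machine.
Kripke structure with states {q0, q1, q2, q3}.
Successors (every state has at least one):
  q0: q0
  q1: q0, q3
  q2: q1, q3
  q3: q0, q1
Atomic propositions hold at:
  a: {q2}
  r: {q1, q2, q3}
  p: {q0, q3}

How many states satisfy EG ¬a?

3

Sat(¬a) = {q0, q1, q3}
EG ¬a: greatest fixpoint, start Z0 = {q0, q1, q3}, keep only states in Sat with some successor in Z. Already a fixed point.
Sat(EG ¬a) = {q0, q1, q3}
|Sat(EG ¬a)| = |{q0, q1, q3}| = 3.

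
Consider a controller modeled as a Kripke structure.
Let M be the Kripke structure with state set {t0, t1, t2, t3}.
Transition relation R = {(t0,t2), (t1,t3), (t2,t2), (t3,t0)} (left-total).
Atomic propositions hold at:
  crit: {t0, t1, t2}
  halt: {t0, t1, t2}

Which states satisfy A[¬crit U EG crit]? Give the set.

Sat(¬crit) = {t3}
EG crit: greatest fixpoint, start Z0 = {t0, t1, t2}, keep only states in Sat with some successor in Z. Z1 = {t0, t2}; fixed.
Sat(EG crit) = {t0, t2}
A[¬crit U EG crit]: least fixpoint, start Z0 = Sat(EG crit) = {t0, t2}, add states in Sat(¬crit) with every successor in Z. Z1 = {t0, t2, t3}; fixed.
Sat(A[¬crit U EG crit]) = {t0, t2, t3}

{t0, t2, t3}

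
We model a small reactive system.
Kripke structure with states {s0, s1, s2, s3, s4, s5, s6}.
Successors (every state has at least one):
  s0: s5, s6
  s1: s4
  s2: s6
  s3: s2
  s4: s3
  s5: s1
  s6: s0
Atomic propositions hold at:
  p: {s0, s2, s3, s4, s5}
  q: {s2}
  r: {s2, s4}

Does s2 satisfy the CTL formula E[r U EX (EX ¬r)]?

Yes

Sat(¬r) = {s0, s1, s3, s5, s6}
Sat(EX ¬r) = {s : some successor in {s0, s1, s3, s5, s6}} = {s0, s2, s4, s5, s6}
Sat(EX (EX ¬r)) = {s : some successor in {s0, s2, s4, s5, s6}} = {s0, s1, s2, s3, s6}
E[r U EX (EX ¬r)]: least fixpoint, start Z0 = Sat(EX (EX ¬r)) = {s0, s1, s2, s3, s6}, add states in Sat(r) with some successor in Z. Z1 = {s0, s1, s2, s3, s4, s6}; fixed.
Sat(E[r U EX (EX ¬r)]) = {s0, s1, s2, s3, s4, s6}
s2 ∈ Sat(E[r U EX (EX ¬r)]) = {s0, s1, s2, s3, s4, s6}, so the formula holds at s2.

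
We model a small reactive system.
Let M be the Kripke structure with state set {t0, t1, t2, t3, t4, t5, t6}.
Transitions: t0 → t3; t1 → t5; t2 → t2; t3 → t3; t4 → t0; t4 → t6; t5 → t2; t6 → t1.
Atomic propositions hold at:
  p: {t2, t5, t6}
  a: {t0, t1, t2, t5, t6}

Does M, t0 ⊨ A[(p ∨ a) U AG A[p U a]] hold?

No

Sat(p ∨ a) = {t0, t1, t2, t5, t6}
A[p U a]: least fixpoint, start Z0 = Sat(a) = {t0, t1, t2, t5, t6}, add states in Sat(p) with every successor in Z. Already a fixed point.
Sat(A[p U a]) = {t0, t1, t2, t5, t6}
AG A[p U a]: greatest fixpoint, start Z0 = {t0, t1, t2, t5, t6}, keep only states in Sat with every successor in Z. Z1 = {t1, t2, t5, t6}; fixed.
Sat(AG A[p U a]) = {t1, t2, t5, t6}
A[(p ∨ a) U AG A[p U a]]: least fixpoint, start Z0 = Sat(AG A[p U a]) = {t1, t2, t5, t6}, add states in Sat(p ∨ a) with every successor in Z. Already a fixed point.
Sat(A[(p ∨ a) U AG A[p U a]]) = {t1, t2, t5, t6}
t0 ∉ Sat(A[(p ∨ a) U AG A[p U a]]) = {t1, t2, t5, t6}, so the formula does not hold at t0.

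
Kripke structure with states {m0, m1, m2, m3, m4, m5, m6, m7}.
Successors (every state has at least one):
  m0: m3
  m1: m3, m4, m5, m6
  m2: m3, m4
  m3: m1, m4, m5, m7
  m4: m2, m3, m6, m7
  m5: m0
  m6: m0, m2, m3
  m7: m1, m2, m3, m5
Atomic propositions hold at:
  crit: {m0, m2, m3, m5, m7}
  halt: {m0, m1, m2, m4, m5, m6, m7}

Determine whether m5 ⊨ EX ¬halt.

Sat(¬halt) = {m3}
Sat(EX ¬halt) = {s : some successor in {m3}} = {m0, m1, m2, m4, m6, m7}
m5 ∉ Sat(EX ¬halt) = {m0, m1, m2, m4, m6, m7}, so the formula does not hold at m5.

No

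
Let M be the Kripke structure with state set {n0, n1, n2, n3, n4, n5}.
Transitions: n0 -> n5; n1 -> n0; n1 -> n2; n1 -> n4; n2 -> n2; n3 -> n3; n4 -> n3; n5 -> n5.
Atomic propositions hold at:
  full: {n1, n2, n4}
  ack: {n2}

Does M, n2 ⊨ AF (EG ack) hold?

Yes

EG ack: greatest fixpoint, start Z0 = {n2}, keep only states in Sat with some successor in Z. Already a fixed point.
Sat(EG ack) = {n2}
AF (EG ack): least fixpoint, start Z0 = {n2}, add states with every successor in Z. Already a fixed point.
Sat(AF (EG ack)) = {n2}
n2 ∈ Sat(AF (EG ack)) = {n2}, so the formula holds at n2.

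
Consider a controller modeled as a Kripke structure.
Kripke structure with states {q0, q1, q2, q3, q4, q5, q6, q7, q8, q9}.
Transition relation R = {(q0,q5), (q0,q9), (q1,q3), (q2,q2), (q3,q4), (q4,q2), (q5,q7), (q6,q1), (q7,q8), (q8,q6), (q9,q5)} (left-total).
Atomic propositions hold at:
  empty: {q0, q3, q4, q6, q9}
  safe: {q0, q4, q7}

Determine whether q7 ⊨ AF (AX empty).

Sat(AX empty) = {s : every successor in {q0, q3, q4, q6, q9}} = {q1, q3, q8}
AF (AX empty): least fixpoint, start Z0 = {q1, q3, q8}, add states with every successor in Z. Z1 = {q1, q3, q6, q7, q8}; Z2 = {q1, q3, q5, q6, q7, q8}; Z3 = {q1, q3, q5, q6, q7, q8, q9}; Z4 = {q0, q1, q3, q5, q6, q7, q8, q9}; fixed.
Sat(AF (AX empty)) = {q0, q1, q3, q5, q6, q7, q8, q9}
q7 ∈ Sat(AF (AX empty)) = {q0, q1, q3, q5, q6, q7, q8, q9}, so the formula holds at q7.

Yes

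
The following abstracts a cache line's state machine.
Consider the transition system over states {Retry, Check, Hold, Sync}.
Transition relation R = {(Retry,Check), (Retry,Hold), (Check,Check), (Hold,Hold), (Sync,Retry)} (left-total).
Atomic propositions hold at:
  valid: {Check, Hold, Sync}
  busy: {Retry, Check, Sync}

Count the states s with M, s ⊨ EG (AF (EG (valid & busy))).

Sat(valid & busy) = {Check, Sync}
EG (valid & busy): greatest fixpoint, start Z0 = {Check, Sync}, keep only states in Sat with some successor in Z. Z1 = {Check}; fixed.
Sat(EG (valid & busy)) = {Check}
AF (EG (valid & busy)): least fixpoint, start Z0 = {Check}, add states with every successor in Z. Already a fixed point.
Sat(AF (EG (valid & busy))) = {Check}
EG (AF (EG (valid & busy))): greatest fixpoint, start Z0 = {Check}, keep only states in Sat with some successor in Z. Already a fixed point.
Sat(EG (AF (EG (valid & busy)))) = {Check}
|Sat(EG (AF (EG (valid & busy))))| = |{Check}| = 1.

1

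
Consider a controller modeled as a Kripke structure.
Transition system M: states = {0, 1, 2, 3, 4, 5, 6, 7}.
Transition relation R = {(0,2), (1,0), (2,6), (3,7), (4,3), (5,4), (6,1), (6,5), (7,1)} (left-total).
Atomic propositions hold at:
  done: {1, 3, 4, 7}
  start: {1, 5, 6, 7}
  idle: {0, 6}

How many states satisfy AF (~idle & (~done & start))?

1

Sat(~idle) = {1, 2, 3, 4, 5, 7}
Sat(~done) = {0, 2, 5, 6}
Sat(~done & start) = {5, 6}
Sat(~idle & (~done & start)) = {5}
AF (~idle & (~done & start)): least fixpoint, start Z0 = {5}, add states with every successor in Z. Already a fixed point.
Sat(AF (~idle & (~done & start))) = {5}
|Sat(AF (~idle & (~done & start)))| = |{5}| = 1.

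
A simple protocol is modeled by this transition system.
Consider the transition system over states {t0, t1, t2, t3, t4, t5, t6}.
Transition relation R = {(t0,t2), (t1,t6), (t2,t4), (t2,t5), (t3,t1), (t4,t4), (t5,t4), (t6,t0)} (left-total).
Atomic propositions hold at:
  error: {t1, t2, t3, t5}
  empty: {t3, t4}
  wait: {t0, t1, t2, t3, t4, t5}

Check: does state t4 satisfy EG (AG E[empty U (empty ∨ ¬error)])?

Yes

Sat(¬error) = {t0, t4, t6}
Sat(empty ∨ ¬error) = {t0, t3, t4, t6}
E[empty U (empty ∨ ¬error)]: least fixpoint, start Z0 = Sat((empty ∨ ¬error)) = {t0, t3, t4, t6}, add states in Sat(empty) with some successor in Z. Already a fixed point.
Sat(E[empty U (empty ∨ ¬error)]) = {t0, t3, t4, t6}
AG E[empty U (empty ∨ ¬error)]: greatest fixpoint, start Z0 = {t0, t3, t4, t6}, keep only states in Sat with every successor in Z. Z1 = {t4, t6}; Z2 = {t4}; fixed.
Sat(AG E[empty U (empty ∨ ¬error)]) = {t4}
EG (AG E[empty U (empty ∨ ¬error)]): greatest fixpoint, start Z0 = {t4}, keep only states in Sat with some successor in Z. Already a fixed point.
Sat(EG (AG E[empty U (empty ∨ ¬error)])) = {t4}
t4 ∈ Sat(EG (AG E[empty U (empty ∨ ¬error)])) = {t4}, so the formula holds at t4.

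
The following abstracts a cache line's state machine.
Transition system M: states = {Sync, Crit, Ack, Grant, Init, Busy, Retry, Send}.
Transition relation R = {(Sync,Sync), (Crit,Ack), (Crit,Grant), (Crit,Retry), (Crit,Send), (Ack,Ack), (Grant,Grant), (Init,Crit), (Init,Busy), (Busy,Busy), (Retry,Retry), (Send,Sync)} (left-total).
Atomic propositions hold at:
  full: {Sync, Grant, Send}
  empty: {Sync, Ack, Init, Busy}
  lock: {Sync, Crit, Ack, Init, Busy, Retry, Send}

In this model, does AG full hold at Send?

AG full: greatest fixpoint, start Z0 = {Sync, Grant, Send}, keep only states in Sat with every successor in Z. Already a fixed point.
Sat(AG full) = {Sync, Grant, Send}
Send ∈ Sat(AG full) = {Sync, Grant, Send}, so the formula holds at Send.

Yes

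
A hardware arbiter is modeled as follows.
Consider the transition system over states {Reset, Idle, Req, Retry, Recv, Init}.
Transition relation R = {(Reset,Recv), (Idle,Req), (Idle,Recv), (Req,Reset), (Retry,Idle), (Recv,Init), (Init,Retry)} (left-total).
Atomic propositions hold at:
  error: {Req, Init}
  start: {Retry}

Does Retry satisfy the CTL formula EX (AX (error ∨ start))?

No

Sat(error ∨ start) = {Req, Retry, Init}
Sat(AX (error ∨ start)) = {s : every successor in {Req, Retry, Init}} = {Recv, Init}
Sat(EX (AX (error ∨ start))) = {s : some successor in {Recv, Init}} = {Reset, Idle, Recv}
Retry ∉ Sat(EX (AX (error ∨ start))) = {Reset, Idle, Recv}, so the formula does not hold at Retry.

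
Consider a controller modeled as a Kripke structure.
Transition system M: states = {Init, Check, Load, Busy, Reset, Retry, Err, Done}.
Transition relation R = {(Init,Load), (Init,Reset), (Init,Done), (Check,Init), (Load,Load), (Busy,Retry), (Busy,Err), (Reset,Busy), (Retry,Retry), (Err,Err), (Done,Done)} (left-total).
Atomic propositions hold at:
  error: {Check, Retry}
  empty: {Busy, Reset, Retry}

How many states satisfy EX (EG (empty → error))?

7

Sat(empty → error) = {Init, Check, Load, Retry, Err, Done}
EG (empty → error): greatest fixpoint, start Z0 = {Init, Check, Load, Retry, Err, Done}, keep only states in Sat with some successor in Z. Already a fixed point.
Sat(EG (empty → error)) = {Init, Check, Load, Retry, Err, Done}
Sat(EX (EG (empty → error))) = {s : some successor in {Init, Check, Load, Retry, Err, Done}} = {Init, Check, Load, Busy, Retry, Err, Done}
|Sat(EX (EG (empty → error)))| = |{Init, Check, Load, Busy, Retry, Err, Done}| = 7.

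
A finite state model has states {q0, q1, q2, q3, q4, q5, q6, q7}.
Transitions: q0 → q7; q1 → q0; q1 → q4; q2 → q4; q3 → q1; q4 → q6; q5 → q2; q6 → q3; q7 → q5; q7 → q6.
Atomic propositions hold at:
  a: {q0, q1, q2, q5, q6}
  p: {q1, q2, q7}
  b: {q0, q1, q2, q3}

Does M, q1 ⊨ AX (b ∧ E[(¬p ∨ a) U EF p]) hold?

No

Sat(¬p) = {q0, q3, q4, q5, q6}
Sat(¬p ∨ a) = {q0, q1, q2, q3, q4, q5, q6}
EF p: least fixpoint, start Z0 = {q1, q2, q7}, add states with some successor in Z. Z1 = {q0, q1, q2, q3, q5, q7}; Z2 = {q0, q1, q2, q3, q5, q6, q7}; Z3 = {q0, q1, q2, q3, q4, q5, q6, q7}; fixed.
Sat(EF p) = {q0, q1, q2, q3, q4, q5, q6, q7}
E[(¬p ∨ a) U EF p]: least fixpoint, start Z0 = Sat(EF p) = {q0, q1, q2, q3, q4, q5, q6, q7}, add states in Sat(¬p ∨ a) with some successor in Z. Already a fixed point.
Sat(E[(¬p ∨ a) U EF p]) = {q0, q1, q2, q3, q4, q5, q6, q7}
Sat(b ∧ E[(¬p ∨ a) U EF p]) = {q0, q1, q2, q3}
Sat(AX (b ∧ E[(¬p ∨ a) U EF p])) = {s : every successor in {q0, q1, q2, q3}} = {q3, q5, q6}
q1 ∉ Sat(AX (b ∧ E[(¬p ∨ a) U EF p])) = {q3, q5, q6}, so the formula does not hold at q1.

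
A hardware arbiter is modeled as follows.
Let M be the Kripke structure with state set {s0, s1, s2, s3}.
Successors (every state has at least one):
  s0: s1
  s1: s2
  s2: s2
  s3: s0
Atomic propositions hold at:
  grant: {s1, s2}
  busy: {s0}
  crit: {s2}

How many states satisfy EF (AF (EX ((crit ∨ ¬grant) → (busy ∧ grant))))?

2

Sat(¬grant) = {s0, s3}
Sat(crit ∨ ¬grant) = {s0, s2, s3}
Sat(busy ∧ grant) = ∅
Sat((crit ∨ ¬grant) → (busy ∧ grant)) = {s1}
Sat(EX ((crit ∨ ¬grant) → (busy ∧ grant))) = {s : some successor in {s1}} = {s0}
AF (EX ((crit ∨ ¬grant) → (busy ∧ grant))): least fixpoint, start Z0 = {s0}, add states with every successor in Z. Z1 = {s0, s3}; fixed.
Sat(AF (EX ((crit ∨ ¬grant) → (busy ∧ grant)))) = {s0, s3}
EF (AF (EX ((crit ∨ ¬grant) → (busy ∧ grant)))): least fixpoint, start Z0 = {s0, s3}, add states with some successor in Z. Already a fixed point.
Sat(EF (AF (EX ((crit ∨ ¬grant) → (busy ∧ grant))))) = {s0, s3}
|Sat(EF (AF (EX ((crit ∨ ¬grant) → (busy ∧ grant)))))| = |{s0, s3}| = 2.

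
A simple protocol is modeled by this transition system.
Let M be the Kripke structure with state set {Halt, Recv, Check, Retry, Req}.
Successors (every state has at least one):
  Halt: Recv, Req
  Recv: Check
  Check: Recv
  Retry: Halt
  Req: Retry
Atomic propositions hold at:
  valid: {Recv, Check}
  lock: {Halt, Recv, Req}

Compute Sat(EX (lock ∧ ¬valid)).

{Halt, Retry}

Sat(¬valid) = {Halt, Retry, Req}
Sat(lock ∧ ¬valid) = {Halt, Req}
Sat(EX (lock ∧ ¬valid)) = {s : some successor in {Halt, Req}} = {Halt, Retry}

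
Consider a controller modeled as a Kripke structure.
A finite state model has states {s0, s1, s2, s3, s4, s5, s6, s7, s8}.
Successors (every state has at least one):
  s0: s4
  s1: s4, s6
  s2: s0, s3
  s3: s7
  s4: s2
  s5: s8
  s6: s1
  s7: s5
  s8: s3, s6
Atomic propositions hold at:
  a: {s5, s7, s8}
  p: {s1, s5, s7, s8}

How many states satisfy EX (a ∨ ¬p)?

Sat(¬p) = {s0, s2, s3, s4, s6}
Sat(a ∨ ¬p) = {s0, s2, s3, s4, s5, s6, s7, s8}
Sat(EX (a ∨ ¬p)) = {s : some successor in {s0, s2, s3, s4, s5, s6, s7, s8}} = {s0, s1, s2, s3, s4, s5, s7, s8}
|Sat(EX (a ∨ ¬p))| = |{s0, s1, s2, s3, s4, s5, s7, s8}| = 8.

8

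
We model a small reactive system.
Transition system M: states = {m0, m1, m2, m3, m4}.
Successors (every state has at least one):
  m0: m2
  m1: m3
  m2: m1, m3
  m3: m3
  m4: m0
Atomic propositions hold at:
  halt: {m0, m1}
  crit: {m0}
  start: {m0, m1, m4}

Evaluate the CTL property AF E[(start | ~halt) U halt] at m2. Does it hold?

Yes

Sat(~halt) = {m2, m3, m4}
Sat(start | ~halt) = {m0, m1, m2, m3, m4}
E[(start | ~halt) U halt]: least fixpoint, start Z0 = Sat(halt) = {m0, m1}, add states in Sat(start | ~halt) with some successor in Z. Z1 = {m0, m1, m2, m4}; fixed.
Sat(E[(start | ~halt) U halt]) = {m0, m1, m2, m4}
AF E[(start | ~halt) U halt]: least fixpoint, start Z0 = {m0, m1, m2, m4}, add states with every successor in Z. Already a fixed point.
Sat(AF E[(start | ~halt) U halt]) = {m0, m1, m2, m4}
m2 ∈ Sat(AF E[(start | ~halt) U halt]) = {m0, m1, m2, m4}, so the formula holds at m2.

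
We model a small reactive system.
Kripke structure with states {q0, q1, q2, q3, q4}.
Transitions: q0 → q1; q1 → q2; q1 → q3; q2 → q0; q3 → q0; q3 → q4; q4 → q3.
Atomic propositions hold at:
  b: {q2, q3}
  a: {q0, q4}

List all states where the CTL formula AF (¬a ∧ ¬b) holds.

Sat(¬a) = {q1, q2, q3}
Sat(¬b) = {q0, q1, q4}
Sat(¬a ∧ ¬b) = {q1}
AF (¬a ∧ ¬b): least fixpoint, start Z0 = {q1}, add states with every successor in Z. Z1 = {q0, q1}; Z2 = {q0, q1, q2}; fixed.
Sat(AF (¬a ∧ ¬b)) = {q0, q1, q2}

{q0, q1, q2}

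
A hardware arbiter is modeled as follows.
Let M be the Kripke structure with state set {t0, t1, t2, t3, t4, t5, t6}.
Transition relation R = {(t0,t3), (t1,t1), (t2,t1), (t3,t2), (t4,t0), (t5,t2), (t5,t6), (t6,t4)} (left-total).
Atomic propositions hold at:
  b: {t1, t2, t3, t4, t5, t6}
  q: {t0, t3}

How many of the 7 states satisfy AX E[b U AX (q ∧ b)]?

Sat(q ∧ b) = {t3}
Sat(AX (q ∧ b)) = {s : every successor in {t3}} = {t0}
E[b U AX (q ∧ b)]: least fixpoint, start Z0 = Sat(AX (q ∧ b)) = {t0}, add states in Sat(b) with some successor in Z. Z1 = {t0, t4}; Z2 = {t0, t4, t6}; Z3 = {t0, t4, t5, t6}; fixed.
Sat(E[b U AX (q ∧ b)]) = {t0, t4, t5, t6}
Sat(AX E[b U AX (q ∧ b)]) = {s : every successor in {t0, t4, t5, t6}} = {t4, t6}
|Sat(AX E[b U AX (q ∧ b)])| = |{t4, t6}| = 2.

2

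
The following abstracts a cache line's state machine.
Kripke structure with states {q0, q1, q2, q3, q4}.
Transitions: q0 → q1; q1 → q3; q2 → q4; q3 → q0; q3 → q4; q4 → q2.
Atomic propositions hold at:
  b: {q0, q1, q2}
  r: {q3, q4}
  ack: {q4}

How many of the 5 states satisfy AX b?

Sat(AX b) = {s : every successor in {q0, q1, q2}} = {q0, q4}
|Sat(AX b)| = |{q0, q4}| = 2.

2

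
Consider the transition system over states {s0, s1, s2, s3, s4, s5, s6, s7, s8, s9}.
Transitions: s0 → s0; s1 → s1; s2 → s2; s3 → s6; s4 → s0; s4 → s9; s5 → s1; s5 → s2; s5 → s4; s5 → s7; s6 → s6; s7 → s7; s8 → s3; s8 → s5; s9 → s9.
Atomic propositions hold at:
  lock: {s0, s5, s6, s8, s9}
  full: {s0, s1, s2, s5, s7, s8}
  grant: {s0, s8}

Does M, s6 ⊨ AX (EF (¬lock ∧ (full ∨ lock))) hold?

No

Sat(¬lock) = {s1, s2, s3, s4, s7}
Sat(full ∨ lock) = {s0, s1, s2, s5, s6, s7, s8, s9}
Sat(¬lock ∧ (full ∨ lock)) = {s1, s2, s7}
EF (¬lock ∧ (full ∨ lock)): least fixpoint, start Z0 = {s1, s2, s7}, add states with some successor in Z. Z1 = {s1, s2, s5, s7}; Z2 = {s1, s2, s5, s7, s8}; fixed.
Sat(EF (¬lock ∧ (full ∨ lock))) = {s1, s2, s5, s7, s8}
Sat(AX (EF (¬lock ∧ (full ∨ lock)))) = {s : every successor in {s1, s2, s5, s7, s8}} = {s1, s2, s7}
s6 ∉ Sat(AX (EF (¬lock ∧ (full ∨ lock)))) = {s1, s2, s7}, so the formula does not hold at s6.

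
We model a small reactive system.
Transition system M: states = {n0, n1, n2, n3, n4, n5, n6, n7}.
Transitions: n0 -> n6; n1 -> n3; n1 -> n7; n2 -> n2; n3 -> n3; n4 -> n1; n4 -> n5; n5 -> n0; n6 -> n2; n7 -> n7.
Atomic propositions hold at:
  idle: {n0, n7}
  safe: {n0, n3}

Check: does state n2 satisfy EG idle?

No

EG idle: greatest fixpoint, start Z0 = {n0, n7}, keep only states in Sat with some successor in Z. Z1 = {n7}; fixed.
Sat(EG idle) = {n7}
n2 ∉ Sat(EG idle) = {n7}, so the formula does not hold at n2.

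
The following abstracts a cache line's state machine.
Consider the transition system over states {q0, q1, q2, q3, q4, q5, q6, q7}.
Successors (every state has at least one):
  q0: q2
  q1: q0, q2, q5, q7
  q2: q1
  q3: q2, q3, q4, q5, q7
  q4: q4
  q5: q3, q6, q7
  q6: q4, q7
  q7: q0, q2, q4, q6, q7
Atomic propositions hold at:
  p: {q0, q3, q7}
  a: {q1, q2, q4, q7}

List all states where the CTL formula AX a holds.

Sat(AX a) = {s : every successor in {q1, q2, q4, q7}} = {q0, q2, q4, q6}

{q0, q2, q4, q6}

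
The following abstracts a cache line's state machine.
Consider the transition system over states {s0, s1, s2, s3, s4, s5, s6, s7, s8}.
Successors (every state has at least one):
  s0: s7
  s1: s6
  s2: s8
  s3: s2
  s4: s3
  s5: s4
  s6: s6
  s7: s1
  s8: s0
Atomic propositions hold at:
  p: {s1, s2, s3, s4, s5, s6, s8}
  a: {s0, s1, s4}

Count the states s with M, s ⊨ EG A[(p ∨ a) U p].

Sat(p ∨ a) = {s0, s1, s2, s3, s4, s5, s6, s8}
A[(p ∨ a) U p]: least fixpoint, start Z0 = Sat(p) = {s1, s2, s3, s4, s5, s6, s8}, add states in Sat(p ∨ a) with every successor in Z. Already a fixed point.
Sat(A[(p ∨ a) U p]) = {s1, s2, s3, s4, s5, s6, s8}
EG A[(p ∨ a) U p]: greatest fixpoint, start Z0 = {s1, s2, s3, s4, s5, s6, s8}, keep only states in Sat with some successor in Z. Z1 = {s1, s2, s3, s4, s5, s6}; Z2 = {s1, s3, s4, s5, s6}; Z3 = {s1, s4, s5, s6}; Z4 = {s1, s5, s6}; Z5 = {s1, s6}; fixed.
Sat(EG A[(p ∨ a) U p]) = {s1, s6}
|Sat(EG A[(p ∨ a) U p])| = |{s1, s6}| = 2.

2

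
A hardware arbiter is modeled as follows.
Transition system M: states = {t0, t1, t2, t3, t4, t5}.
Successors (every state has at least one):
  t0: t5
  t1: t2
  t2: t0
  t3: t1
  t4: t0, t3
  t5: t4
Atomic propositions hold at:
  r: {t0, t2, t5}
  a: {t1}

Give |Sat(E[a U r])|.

4

E[a U r]: least fixpoint, start Z0 = Sat(r) = {t0, t2, t5}, add states in Sat(a) with some successor in Z. Z1 = {t0, t1, t2, t5}; fixed.
Sat(E[a U r]) = {t0, t1, t2, t5}
|Sat(E[a U r])| = |{t0, t1, t2, t5}| = 4.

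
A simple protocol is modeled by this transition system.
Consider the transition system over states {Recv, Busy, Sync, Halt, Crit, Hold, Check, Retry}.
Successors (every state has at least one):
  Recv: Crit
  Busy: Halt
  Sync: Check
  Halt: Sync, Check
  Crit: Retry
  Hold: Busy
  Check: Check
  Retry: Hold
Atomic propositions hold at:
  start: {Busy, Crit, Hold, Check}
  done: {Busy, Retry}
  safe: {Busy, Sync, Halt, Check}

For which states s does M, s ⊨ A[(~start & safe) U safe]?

Sat(~start) = {Recv, Sync, Halt, Retry}
Sat(~start & safe) = {Sync, Halt}
A[(~start & safe) U safe]: least fixpoint, start Z0 = Sat(safe) = {Busy, Sync, Halt, Check}, add states in Sat(~start & safe) with every successor in Z. Already a fixed point.
Sat(A[(~start & safe) U safe]) = {Busy, Sync, Halt, Check}

{Busy, Sync, Halt, Check}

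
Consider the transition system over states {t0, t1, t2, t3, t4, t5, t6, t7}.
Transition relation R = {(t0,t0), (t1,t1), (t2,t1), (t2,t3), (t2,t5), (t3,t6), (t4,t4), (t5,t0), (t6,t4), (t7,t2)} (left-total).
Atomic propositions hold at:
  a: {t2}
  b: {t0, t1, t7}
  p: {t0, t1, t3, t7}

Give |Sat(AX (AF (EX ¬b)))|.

4

Sat(¬b) = {t2, t3, t4, t5, t6}
Sat(EX ¬b) = {s : some successor in {t2, t3, t4, t5, t6}} = {t2, t3, t4, t6, t7}
AF (EX ¬b): least fixpoint, start Z0 = {t2, t3, t4, t6, t7}, add states with every successor in Z. Already a fixed point.
Sat(AF (EX ¬b)) = {t2, t3, t4, t6, t7}
Sat(AX (AF (EX ¬b))) = {s : every successor in {t2, t3, t4, t6, t7}} = {t3, t4, t6, t7}
|Sat(AX (AF (EX ¬b)))| = |{t3, t4, t6, t7}| = 4.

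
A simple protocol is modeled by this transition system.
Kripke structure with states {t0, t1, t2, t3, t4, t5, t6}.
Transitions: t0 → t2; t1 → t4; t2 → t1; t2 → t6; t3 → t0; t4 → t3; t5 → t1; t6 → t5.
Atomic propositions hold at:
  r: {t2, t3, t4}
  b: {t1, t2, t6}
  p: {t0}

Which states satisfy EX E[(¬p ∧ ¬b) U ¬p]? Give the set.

{t0, t1, t2, t4, t5, t6}

Sat(¬p) = {t1, t2, t3, t4, t5, t6}
Sat(¬b) = {t0, t3, t4, t5}
Sat(¬p ∧ ¬b) = {t3, t4, t5}
E[(¬p ∧ ¬b) U ¬p]: least fixpoint, start Z0 = Sat(¬p) = {t1, t2, t3, t4, t5, t6}, add states in Sat(¬p ∧ ¬b) with some successor in Z. Already a fixed point.
Sat(E[(¬p ∧ ¬b) U ¬p]) = {t1, t2, t3, t4, t5, t6}
Sat(EX E[(¬p ∧ ¬b) U ¬p]) = {s : some successor in {t1, t2, t3, t4, t5, t6}} = {t0, t1, t2, t4, t5, t6}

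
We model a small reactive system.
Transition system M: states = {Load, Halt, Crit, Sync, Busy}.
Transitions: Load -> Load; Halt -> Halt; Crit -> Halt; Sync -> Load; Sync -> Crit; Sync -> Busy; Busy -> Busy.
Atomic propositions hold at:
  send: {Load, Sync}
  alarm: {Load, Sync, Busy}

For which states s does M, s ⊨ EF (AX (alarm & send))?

Sat(alarm & send) = {Load, Sync}
Sat(AX (alarm & send)) = {s : every successor in {Load, Sync}} = {Load}
EF (AX (alarm & send)): least fixpoint, start Z0 = {Load}, add states with some successor in Z. Z1 = {Load, Sync}; fixed.
Sat(EF (AX (alarm & send))) = {Load, Sync}

{Load, Sync}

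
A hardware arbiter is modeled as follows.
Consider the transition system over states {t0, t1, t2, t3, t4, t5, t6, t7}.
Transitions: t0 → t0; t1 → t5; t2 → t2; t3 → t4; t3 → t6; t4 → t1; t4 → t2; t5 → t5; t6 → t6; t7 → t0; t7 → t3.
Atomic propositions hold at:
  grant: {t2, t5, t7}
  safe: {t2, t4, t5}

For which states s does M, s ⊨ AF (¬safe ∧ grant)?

Sat(¬safe) = {t0, t1, t3, t6, t7}
Sat(¬safe ∧ grant) = {t7}
AF (¬safe ∧ grant): least fixpoint, start Z0 = {t7}, add states with every successor in Z. Already a fixed point.
Sat(AF (¬safe ∧ grant)) = {t7}

{t7}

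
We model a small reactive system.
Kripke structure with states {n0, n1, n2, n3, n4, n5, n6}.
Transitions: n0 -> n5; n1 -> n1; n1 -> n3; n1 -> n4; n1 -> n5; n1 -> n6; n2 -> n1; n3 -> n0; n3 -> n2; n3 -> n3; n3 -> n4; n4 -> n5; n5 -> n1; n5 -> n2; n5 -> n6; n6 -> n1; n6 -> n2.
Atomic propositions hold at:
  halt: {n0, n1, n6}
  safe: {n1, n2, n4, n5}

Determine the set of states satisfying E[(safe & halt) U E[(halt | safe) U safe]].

{n0, n1, n2, n4, n5, n6}

Sat(safe & halt) = {n1}
Sat(halt | safe) = {n0, n1, n2, n4, n5, n6}
E[(halt | safe) U safe]: least fixpoint, start Z0 = Sat(safe) = {n1, n2, n4, n5}, add states in Sat(halt | safe) with some successor in Z. Z1 = {n0, n1, n2, n4, n5, n6}; fixed.
Sat(E[(halt | safe) U safe]) = {n0, n1, n2, n4, n5, n6}
E[(safe & halt) U E[(halt | safe) U safe]]: least fixpoint, start Z0 = Sat(E[(halt | safe) U safe]) = {n0, n1, n2, n4, n5, n6}, add states in Sat(safe & halt) with some successor in Z. Already a fixed point.
Sat(E[(safe & halt) U E[(halt | safe) U safe]]) = {n0, n1, n2, n4, n5, n6}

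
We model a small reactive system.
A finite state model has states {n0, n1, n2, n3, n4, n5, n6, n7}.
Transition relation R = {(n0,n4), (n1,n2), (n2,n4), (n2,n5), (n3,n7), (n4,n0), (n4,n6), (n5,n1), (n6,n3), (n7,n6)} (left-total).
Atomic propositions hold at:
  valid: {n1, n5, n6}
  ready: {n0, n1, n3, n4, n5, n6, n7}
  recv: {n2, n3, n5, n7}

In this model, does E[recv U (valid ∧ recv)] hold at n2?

Sat(valid ∧ recv) = {n5}
E[recv U (valid ∧ recv)]: least fixpoint, start Z0 = Sat((valid ∧ recv)) = {n5}, add states in Sat(recv) with some successor in Z. Z1 = {n2, n5}; fixed.
Sat(E[recv U (valid ∧ recv)]) = {n2, n5}
n2 ∈ Sat(E[recv U (valid ∧ recv)]) = {n2, n5}, so the formula holds at n2.

Yes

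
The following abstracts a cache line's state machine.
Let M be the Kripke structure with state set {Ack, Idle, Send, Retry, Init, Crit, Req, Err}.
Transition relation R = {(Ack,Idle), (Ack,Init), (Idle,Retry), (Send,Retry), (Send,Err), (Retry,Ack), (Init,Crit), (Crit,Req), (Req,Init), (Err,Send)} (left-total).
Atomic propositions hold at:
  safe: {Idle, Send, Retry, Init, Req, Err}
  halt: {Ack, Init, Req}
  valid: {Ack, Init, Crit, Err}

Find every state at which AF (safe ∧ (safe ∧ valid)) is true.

Sat(safe ∧ valid) = {Init, Err}
Sat(safe ∧ (safe ∧ valid)) = {Init, Err}
AF (safe ∧ (safe ∧ valid)): least fixpoint, start Z0 = {Init, Err}, add states with every successor in Z. Z1 = {Init, Req, Err}; Z2 = {Init, Crit, Req, Err}; fixed.
Sat(AF (safe ∧ (safe ∧ valid))) = {Init, Crit, Req, Err}

{Init, Crit, Req, Err}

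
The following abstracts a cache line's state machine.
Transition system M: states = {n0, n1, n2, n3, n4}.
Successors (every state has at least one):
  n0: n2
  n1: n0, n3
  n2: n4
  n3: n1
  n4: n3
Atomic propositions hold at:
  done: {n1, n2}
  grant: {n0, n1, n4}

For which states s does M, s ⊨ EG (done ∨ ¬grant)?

{n1, n3}

Sat(¬grant) = {n2, n3}
Sat(done ∨ ¬grant) = {n1, n2, n3}
EG (done ∨ ¬grant): greatest fixpoint, start Z0 = {n1, n2, n3}, keep only states in Sat with some successor in Z. Z1 = {n1, n3}; fixed.
Sat(EG (done ∨ ¬grant)) = {n1, n3}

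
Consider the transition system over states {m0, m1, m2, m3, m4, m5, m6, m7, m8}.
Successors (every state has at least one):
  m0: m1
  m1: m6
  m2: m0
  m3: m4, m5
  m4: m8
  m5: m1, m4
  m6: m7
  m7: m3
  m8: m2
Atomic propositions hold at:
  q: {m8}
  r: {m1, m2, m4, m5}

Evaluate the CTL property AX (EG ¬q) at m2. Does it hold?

Yes

Sat(¬q) = {m0, m1, m2, m3, m4, m5, m6, m7}
EG ¬q: greatest fixpoint, start Z0 = {m0, m1, m2, m3, m4, m5, m6, m7}, keep only states in Sat with some successor in Z. Z1 = {m0, m1, m2, m3, m5, m6, m7}; fixed.
Sat(EG ¬q) = {m0, m1, m2, m3, m5, m6, m7}
Sat(AX (EG ¬q)) = {s : every successor in {m0, m1, m2, m3, m5, m6, m7}} = {m0, m1, m2, m6, m7, m8}
m2 ∈ Sat(AX (EG ¬q)) = {m0, m1, m2, m6, m7, m8}, so the formula holds at m2.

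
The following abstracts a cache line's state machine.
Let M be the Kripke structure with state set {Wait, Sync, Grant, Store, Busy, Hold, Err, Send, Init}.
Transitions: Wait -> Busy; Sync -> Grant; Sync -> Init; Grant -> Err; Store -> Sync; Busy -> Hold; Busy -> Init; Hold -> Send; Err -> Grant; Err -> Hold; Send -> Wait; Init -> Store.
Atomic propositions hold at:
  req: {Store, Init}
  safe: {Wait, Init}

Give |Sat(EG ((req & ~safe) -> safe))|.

Sat(~safe) = {Sync, Grant, Store, Busy, Hold, Err, Send}
Sat(req & ~safe) = {Store}
Sat((req & ~safe) -> safe) = {Wait, Sync, Grant, Busy, Hold, Err, Send, Init}
EG ((req & ~safe) -> safe): greatest fixpoint, start Z0 = {Wait, Sync, Grant, Busy, Hold, Err, Send, Init}, keep only states in Sat with some successor in Z. Z1 = {Wait, Sync, Grant, Busy, Hold, Err, Send}; fixed.
Sat(EG ((req & ~safe) -> safe)) = {Wait, Sync, Grant, Busy, Hold, Err, Send}
|Sat(EG ((req & ~safe) -> safe))| = |{Wait, Sync, Grant, Busy, Hold, Err, Send}| = 7.

7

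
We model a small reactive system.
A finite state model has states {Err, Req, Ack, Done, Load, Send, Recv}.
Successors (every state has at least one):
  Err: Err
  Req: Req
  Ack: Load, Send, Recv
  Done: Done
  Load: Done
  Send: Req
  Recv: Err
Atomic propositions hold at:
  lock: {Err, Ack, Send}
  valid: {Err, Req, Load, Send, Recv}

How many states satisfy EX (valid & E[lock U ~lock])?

3

Sat(~lock) = {Req, Done, Load, Recv}
E[lock U ~lock]: least fixpoint, start Z0 = Sat(~lock) = {Req, Done, Load, Recv}, add states in Sat(lock) with some successor in Z. Z1 = {Req, Ack, Done, Load, Send, Recv}; fixed.
Sat(E[lock U ~lock]) = {Req, Ack, Done, Load, Send, Recv}
Sat(valid & E[lock U ~lock]) = {Req, Load, Send, Recv}
Sat(EX (valid & E[lock U ~lock])) = {s : some successor in {Req, Load, Send, Recv}} = {Req, Ack, Send}
|Sat(EX (valid & E[lock U ~lock]))| = |{Req, Ack, Send}| = 3.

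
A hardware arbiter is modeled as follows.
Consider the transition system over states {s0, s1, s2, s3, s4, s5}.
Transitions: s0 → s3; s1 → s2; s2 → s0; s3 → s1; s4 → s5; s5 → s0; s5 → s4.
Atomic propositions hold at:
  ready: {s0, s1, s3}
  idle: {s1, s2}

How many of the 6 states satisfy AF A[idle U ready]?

4

A[idle U ready]: least fixpoint, start Z0 = Sat(ready) = {s0, s1, s3}, add states in Sat(idle) with every successor in Z. Z1 = {s0, s1, s2, s3}; fixed.
Sat(A[idle U ready]) = {s0, s1, s2, s3}
AF A[idle U ready]: least fixpoint, start Z0 = {s0, s1, s2, s3}, add states with every successor in Z. Already a fixed point.
Sat(AF A[idle U ready]) = {s0, s1, s2, s3}
|Sat(AF A[idle U ready])| = |{s0, s1, s2, s3}| = 4.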